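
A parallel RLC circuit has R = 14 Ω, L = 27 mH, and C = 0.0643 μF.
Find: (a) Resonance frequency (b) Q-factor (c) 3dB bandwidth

Step 1 — Resonance: ω₀ = 1/√(LC) = 1/√(0.027·6.43e-08) = 2.4e+04 rad/s.
Step 2 — f₀ = ω₀/(2π) = 3820 Hz.
Step 3 — Parallel Q: Q = R/(ω₀L) = 14/(2.4e+04·0.027) = 0.0216.
Step 4 — Bandwidth: Δω = ω₀/Q = 1.111e+06 rad/s; BW = Δω/(2π) = 1.768e+05 Hz.

(a) f₀ = 3820 Hz  (b) Q = 0.0216  (c) BW = 1.768e+05 Hz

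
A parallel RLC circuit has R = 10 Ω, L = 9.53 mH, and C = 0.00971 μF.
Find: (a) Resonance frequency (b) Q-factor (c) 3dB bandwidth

Step 1 — Resonance: ω₀ = 1/√(LC) = 1/√(0.00953·9.71e-09) = 1.04e+05 rad/s.
Step 2 — f₀ = ω₀/(2π) = 1.654e+04 Hz.
Step 3 — Parallel Q: Q = R/(ω₀L) = 10/(1.04e+05·0.00953) = 0.01009.
Step 4 — Bandwidth: Δω = ω₀/Q = 1.03e+07 rad/s; BW = Δω/(2π) = 1.639e+06 Hz.

(a) f₀ = 1.654e+04 Hz  (b) Q = 0.01009  (c) BW = 1.639e+06 Hz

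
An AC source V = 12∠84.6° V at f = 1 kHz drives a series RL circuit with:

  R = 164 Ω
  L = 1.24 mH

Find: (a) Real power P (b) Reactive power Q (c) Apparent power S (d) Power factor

Step 1 — Angular frequency: ω = 2π·f = 2π·1000 = 6283 rad/s.
Step 2 — Component impedances:
  R: Z = R = 164 Ω
  L: Z = jωL = j·6283·0.00124 = 0 + j7.791 Ω
Step 3 — Series combination: Z_total = R + L = 164 + j7.791 Ω = 164.2∠2.7° Ω.
Step 4 — Source phasor: V = 12∠84.6° V = 1.129 + j11.95 V.
Step 5 — Current: I = V / Z = 0.01032 + j0.07236 A = 0.07309∠81.9° A.
Step 6 — Complex power: S = V·I* = 0.8761 + j0.04162 VA.
Step 7 — Real power: P = Re(S) = 0.8761 W.
Step 8 — Reactive power: Q = Im(S) = 0.04162 VAR.
Step 9 — Apparent power: |S| = 0.8771 VA.
Step 10 — Power factor: PF = P/|S| = 0.9989 (lagging).

(a) P = 0.8761 W  (b) Q = 0.04162 VAR  (c) S = 0.8771 VA  (d) PF = 0.9989 (lagging)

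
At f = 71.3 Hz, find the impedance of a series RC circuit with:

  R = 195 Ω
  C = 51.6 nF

Step 1 — Angular frequency: ω = 2π·f = 2π·71.3 = 448 rad/s.
Step 2 — Component impedances:
  R: Z = R = 195 Ω
  C: Z = 1/(jωC) = -j/(ω·C) = 0 - j4.326e+04 Ω
Step 3 — Series combination: Z_total = R + C = 195 - j4.326e+04 Ω = 4.326e+04∠-89.7° Ω.

Z = 195 - j4.326e+04 Ω = 4.326e+04∠-89.7° Ω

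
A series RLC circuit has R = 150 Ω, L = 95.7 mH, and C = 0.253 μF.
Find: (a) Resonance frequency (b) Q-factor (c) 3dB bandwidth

Step 1 — Resonance condition Im(Z)=0 gives ω₀ = 1/√(LC).
Step 2 — ω₀ = 1/√(0.0957·2.53e-07) = 6427 rad/s.
Step 3 — f₀ = ω₀/(2π) = 1023 Hz.
Step 4 — Series Q: Q = ω₀L/R = 6427·0.0957/150 = 4.1.
Step 5 — 3dB bandwidth: Δω = ω₀/Q = 1567 rad/s; BW = Δω/(2π) = 249.5 Hz.

(a) f₀ = 1023 Hz  (b) Q = 4.1  (c) BW = 249.5 Hz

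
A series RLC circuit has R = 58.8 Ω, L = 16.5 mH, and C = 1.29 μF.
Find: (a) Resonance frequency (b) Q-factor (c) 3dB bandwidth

Step 1 — Resonance condition Im(Z)=0 gives ω₀ = 1/√(LC).
Step 2 — ω₀ = 1/√(0.0165·1.29e-06) = 6854 rad/s.
Step 3 — f₀ = ω₀/(2π) = 1091 Hz.
Step 4 — Series Q: Q = ω₀L/R = 6854·0.0165/58.8 = 1.923.
Step 5 — 3dB bandwidth: Δω = ω₀/Q = 3564 rad/s; BW = Δω/(2π) = 567.2 Hz.

(a) f₀ = 1091 Hz  (b) Q = 1.923  (c) BW = 567.2 Hz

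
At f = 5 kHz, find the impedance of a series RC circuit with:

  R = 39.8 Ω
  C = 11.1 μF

Step 1 — Angular frequency: ω = 2π·f = 2π·5000 = 3.142e+04 rad/s.
Step 2 — Component impedances:
  R: Z = R = 39.8 Ω
  C: Z = 1/(jωC) = -j/(ω·C) = 0 - j2.868 Ω
Step 3 — Series combination: Z_total = R + C = 39.8 - j2.868 Ω = 39.9∠-4.1° Ω.

Z = 39.8 - j2.868 Ω = 39.9∠-4.1° Ω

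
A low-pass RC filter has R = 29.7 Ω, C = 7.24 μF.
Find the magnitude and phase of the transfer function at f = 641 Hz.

Step 1 — Angular frequency: ω = 2π·641 = 4028 rad/s.
Step 2 — Transfer function: H(jω) = 1/(1 + jωRC).
Step 3 — Denominator: 1 + jωRC = 1 + j·4028·29.7·7.24e-06 = 1 + j0.866.
Step 4 — H = 0.5714 - j0.4949.
Step 5 — Magnitude: |H| = 0.7559 (-2.4 dB); phase: φ = -40.9°.

|H| = 0.7559 (-2.4 dB), φ = -40.9°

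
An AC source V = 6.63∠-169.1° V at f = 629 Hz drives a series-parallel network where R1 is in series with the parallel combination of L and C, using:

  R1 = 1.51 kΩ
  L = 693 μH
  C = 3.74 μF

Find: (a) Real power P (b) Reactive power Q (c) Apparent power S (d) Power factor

Step 1 — Angular frequency: ω = 2π·f = 2π·629 = 3952 rad/s.
Step 2 — Component impedances:
  R1: Z = R = 1510 Ω
  L: Z = jωL = j·3952·0.000693 = 0 + j2.739 Ω
  C: Z = 1/(jωC) = -j/(ω·C) = 0 - j67.65 Ω
Step 3 — Parallel branch: L || C = 1/(1/L + 1/C) = 0 + j2.854 Ω.
Step 4 — Series with R1: Z_total = R1 + (L || C) = 1510 + j2.854 Ω = 1510∠0.1° Ω.
Step 5 — Source phasor: V = 6.63∠-169.1° V = -6.51 - j1.254 V.
Step 6 — Current: I = V / Z = -0.004313 - j0.0008221 A = 0.004391∠-169.2° A.
Step 7 — Complex power: S = V·I* = 0.02911 + j5.503e-05 VA.
Step 8 — Real power: P = Re(S) = 0.02911 W.
Step 9 — Reactive power: Q = Im(S) = 5.503e-05 VAR.
Step 10 — Apparent power: |S| = 0.02911 VA.
Step 11 — Power factor: PF = P/|S| = 1 (lagging).

(a) P = 0.02911 W  (b) Q = 5.503e-05 VAR  (c) S = 0.02911 VA  (d) PF = 1 (lagging)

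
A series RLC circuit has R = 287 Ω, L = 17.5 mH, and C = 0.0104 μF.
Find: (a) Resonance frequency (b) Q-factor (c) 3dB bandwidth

Step 1 — Resonance condition Im(Z)=0 gives ω₀ = 1/√(LC).
Step 2 — ω₀ = 1/√(0.0175·1.04e-08) = 7.412e+04 rad/s.
Step 3 — f₀ = ω₀/(2π) = 1.18e+04 Hz.
Step 4 — Series Q: Q = ω₀L/R = 7.412e+04·0.0175/287 = 4.52.
Step 5 — 3dB bandwidth: Δω = ω₀/Q = 1.64e+04 rad/s; BW = Δω/(2π) = 2610 Hz.

(a) f₀ = 1.18e+04 Hz  (b) Q = 4.52  (c) BW = 2610 Hz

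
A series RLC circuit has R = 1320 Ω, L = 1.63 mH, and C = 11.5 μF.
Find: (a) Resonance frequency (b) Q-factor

Step 1 — Resonance condition Im(Z)=0 gives ω₀ = 1/√(LC).
Step 2 — ω₀ = 1/√(0.00163·1.15e-05) = 7304 rad/s.
Step 3 — f₀ = ω₀/(2π) = 1162 Hz.
Step 4 — Series Q: Q = ω₀L/R = 7304·0.00163/1320 = 0.009019.

(a) f₀ = 1162 Hz  (b) Q = 0.009019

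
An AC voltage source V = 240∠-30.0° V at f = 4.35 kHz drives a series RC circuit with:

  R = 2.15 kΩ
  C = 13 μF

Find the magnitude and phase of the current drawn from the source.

Step 1 — Angular frequency: ω = 2π·f = 2π·4350 = 2.733e+04 rad/s.
Step 2 — Component impedances:
  R: Z = R = 2150 Ω
  C: Z = 1/(jωC) = -j/(ω·C) = 0 - j2.814 Ω
Step 3 — Series combination: Z_total = R + C = 2150 - j2.814 Ω = 2150∠-0.1° Ω.
Step 4 — Source phasor: V = 240∠-30.0° V = 207.8 - j120 V.
Step 5 — Ohm's law: I = V / Z_total = (207.8 - j120) / (2150 - j2.814) = 0.09675 - j0.05569 A.
Step 6 — Convert to polar: |I| = 0.1116 A, ∠I = -29.9°.

I = 0.1116∠-29.9° A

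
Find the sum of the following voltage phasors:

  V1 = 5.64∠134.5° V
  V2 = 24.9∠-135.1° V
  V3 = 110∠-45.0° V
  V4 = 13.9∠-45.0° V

Step 1 — Convert each phasor to rectangular form:
  V1 = 5.64·(cos(134.5°) + j·sin(134.5°)) = -3.953 + j4.023 V
  V2 = 24.9·(cos(-135.1°) + j·sin(-135.1°)) = -17.64 - j17.58 V
  V3 = 110·(cos(-45.0°) + j·sin(-45.0°)) = 77.78 - j77.78 V
  V4 = 13.9·(cos(-45.0°) + j·sin(-45.0°)) = 9.829 - j9.829 V
Step 2 — Sum components: V_total = 66.02 - j101.2 V.
Step 3 — Convert to polar: |V_total| = 120.8 V, ∠V_total = -56.9°.

V_total = 120.8∠-56.9° V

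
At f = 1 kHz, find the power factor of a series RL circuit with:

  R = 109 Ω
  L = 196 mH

Step 1 — Angular frequency: ω = 2π·f = 2π·1000 = 6283 rad/s.
Step 2 — Component impedances:
  R: Z = R = 109 Ω
  L: Z = jωL = j·6283·0.196 = 0 + j1232 Ω
Step 3 — Series combination: Z_total = R + L = 109 + j1232 Ω = 1236∠84.9° Ω.
Step 4 — Power factor: PF = cos(φ) = Re(Z)/|Z| = 109/1236.32 = 0.08816.
Step 5 — Type: Im(Z) = 1232 ⇒ lagging (phase φ = 84.9°).

PF = 0.08816 (lagging, φ = 84.9°)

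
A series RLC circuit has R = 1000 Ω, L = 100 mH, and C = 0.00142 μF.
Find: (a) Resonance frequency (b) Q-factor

Step 1 — Resonance condition Im(Z)=0 gives ω₀ = 1/√(LC).
Step 2 — ω₀ = 1/√(0.1·1.42e-09) = 8.392e+04 rad/s.
Step 3 — f₀ = ω₀/(2π) = 1.336e+04 Hz.
Step 4 — Series Q: Q = ω₀L/R = 8.392e+04·0.1/1000 = 8.392.

(a) f₀ = 1.336e+04 Hz  (b) Q = 8.392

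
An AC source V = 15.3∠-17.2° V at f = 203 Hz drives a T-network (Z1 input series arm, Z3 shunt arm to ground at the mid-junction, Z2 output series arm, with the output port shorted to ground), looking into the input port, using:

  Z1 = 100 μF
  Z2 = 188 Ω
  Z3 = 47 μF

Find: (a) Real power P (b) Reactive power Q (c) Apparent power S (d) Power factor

Step 1 — Angular frequency: ω = 2π·f = 2π·203 = 1275 rad/s.
Step 2 — Component impedances:
  Z1: Z = 1/(jωC) = -j/(ω·C) = 0 - j7.84 Ω
  Z2: Z = R = 188 Ω
  Z3: Z = 1/(jωC) = -j/(ω·C) = 0 - j16.68 Ω
Step 3 — With the output port shorted to ground, the output series arm Z2 runs from the junction to ground; the shunt arm Z3 also runs from the junction to ground. They appear in parallel: Z3 || Z2 = 1.469 - j16.55 Ω.
Step 4 — Series with input arm Z1: Z_in = Z1 + (Z3 || Z2) = 1.469 - j24.39 Ω = 24.44∠-86.6° Ω.
Step 5 — Source phasor: V = 15.3∠-17.2° V = 14.62 - j4.524 V.
Step 6 — Current: I = V / Z = 0.2208 + j0.5859 A = 0.6261∠69.4° A.
Step 7 — Complex power: S = V·I* = 0.5758 - j9.563 VA.
Step 8 — Real power: P = Re(S) = 0.5758 W.
Step 9 — Reactive power: Q = Im(S) = -9.563 VAR.
Step 10 — Apparent power: |S| = 9.58 VA.
Step 11 — Power factor: PF = P/|S| = 0.0601 (leading).

(a) P = 0.5758 W  (b) Q = -9.563 VAR  (c) S = 9.58 VA  (d) PF = 0.0601 (leading)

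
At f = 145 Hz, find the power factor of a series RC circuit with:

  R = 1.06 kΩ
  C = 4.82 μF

Step 1 — Angular frequency: ω = 2π·f = 2π·145 = 911.1 rad/s.
Step 2 — Component impedances:
  R: Z = R = 1060 Ω
  C: Z = 1/(jωC) = -j/(ω·C) = 0 - j227.7 Ω
Step 3 — Series combination: Z_total = R + C = 1060 - j227.7 Ω = 1084∠-12.1° Ω.
Step 4 — Power factor: PF = cos(φ) = Re(Z)/|Z| = 1060/1084.2 = 0.9777.
Step 5 — Type: Im(Z) = -227.7 ⇒ leading (phase φ = -12.1°).

PF = 0.9777 (leading, φ = -12.1°)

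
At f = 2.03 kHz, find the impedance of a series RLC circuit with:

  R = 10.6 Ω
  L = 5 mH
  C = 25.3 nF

Step 1 — Angular frequency: ω = 2π·f = 2π·2030 = 1.275e+04 rad/s.
Step 2 — Component impedances:
  R: Z = R = 10.6 Ω
  L: Z = jωL = j·1.275e+04·0.005 = 0 + j63.77 Ω
  C: Z = 1/(jωC) = -j/(ω·C) = 0 - j3099 Ω
Step 3 — Series combination: Z_total = R + L + C = 10.6 - j3035 Ω = 3035∠-89.8° Ω.

Z = 10.6 - j3035 Ω = 3035∠-89.8° Ω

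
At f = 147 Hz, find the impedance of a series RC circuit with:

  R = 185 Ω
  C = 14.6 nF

Step 1 — Angular frequency: ω = 2π·f = 2π·147 = 923.6 rad/s.
Step 2 — Component impedances:
  R: Z = R = 185 Ω
  C: Z = 1/(jωC) = -j/(ω·C) = 0 - j7.416e+04 Ω
Step 3 — Series combination: Z_total = R + C = 185 - j7.416e+04 Ω = 7.416e+04∠-89.9° Ω.

Z = 185 - j7.416e+04 Ω = 7.416e+04∠-89.9° Ω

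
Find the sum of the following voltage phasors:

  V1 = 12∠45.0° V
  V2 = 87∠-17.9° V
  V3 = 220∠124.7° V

Step 1 — Convert each phasor to rectangular form:
  V1 = 12·(cos(45.0°) + j·sin(45.0°)) = 8.485 + j8.485 V
  V2 = 87·(cos(-17.9°) + j·sin(-17.9°)) = 82.79 - j26.74 V
  V3 = 220·(cos(124.7°) + j·sin(124.7°)) = -125.2 + j180.9 V
Step 2 — Sum components: V_total = -33.97 + j162.6 V.
Step 3 — Convert to polar: |V_total| = 166.1 V, ∠V_total = 101.8°.

V_total = 166.1∠101.8° V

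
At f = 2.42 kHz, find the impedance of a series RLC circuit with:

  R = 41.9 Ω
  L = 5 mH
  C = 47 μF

Step 1 — Angular frequency: ω = 2π·f = 2π·2420 = 1.521e+04 rad/s.
Step 2 — Component impedances:
  R: Z = R = 41.9 Ω
  L: Z = jωL = j·1.521e+04·0.005 = 0 + j76.03 Ω
  C: Z = 1/(jωC) = -j/(ω·C) = 0 - j1.399 Ω
Step 3 — Series combination: Z_total = R + L + C = 41.9 + j74.63 Ω = 85.59∠60.7° Ω.

Z = 41.9 + j74.63 Ω = 85.59∠60.7° Ω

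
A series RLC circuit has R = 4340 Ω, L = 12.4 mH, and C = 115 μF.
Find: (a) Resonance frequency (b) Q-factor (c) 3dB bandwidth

Step 1 — Resonance condition Im(Z)=0 gives ω₀ = 1/√(LC).
Step 2 — ω₀ = 1/√(0.0124·0.000115) = 837.4 rad/s.
Step 3 — f₀ = ω₀/(2π) = 133.3 Hz.
Step 4 — Series Q: Q = ω₀L/R = 837.4·0.0124/4340 = 0.002393.
Step 5 — 3dB bandwidth: Δω = ω₀/Q = 3.5e+05 rad/s; BW = Δω/(2π) = 5.57e+04 Hz.

(a) f₀ = 133.3 Hz  (b) Q = 0.002393  (c) BW = 5.57e+04 Hz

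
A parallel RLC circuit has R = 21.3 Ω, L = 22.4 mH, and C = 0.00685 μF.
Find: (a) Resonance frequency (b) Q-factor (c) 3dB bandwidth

Step 1 — Resonance: ω₀ = 1/√(LC) = 1/√(0.0224·6.85e-09) = 8.073e+04 rad/s.
Step 2 — f₀ = ω₀/(2π) = 1.285e+04 Hz.
Step 3 — Parallel Q: Q = R/(ω₀L) = 21.3/(8.073e+04·0.0224) = 0.01178.
Step 4 — Bandwidth: Δω = ω₀/Q = 6.854e+06 rad/s; BW = Δω/(2π) = 1.091e+06 Hz.

(a) f₀ = 1.285e+04 Hz  (b) Q = 0.01178  (c) BW = 1.091e+06 Hz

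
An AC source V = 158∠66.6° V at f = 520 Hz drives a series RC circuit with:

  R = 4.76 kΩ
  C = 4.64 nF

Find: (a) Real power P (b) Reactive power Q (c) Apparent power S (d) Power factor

Step 1 — Angular frequency: ω = 2π·f = 2π·520 = 3267 rad/s.
Step 2 — Component impedances:
  R: Z = R = 4760 Ω
  C: Z = 1/(jωC) = -j/(ω·C) = 0 - j6.596e+04 Ω
Step 3 — Series combination: Z_total = R + C = 4760 - j6.596e+04 Ω = 6.613e+04∠-85.9° Ω.
Step 4 — Source phasor: V = 158∠66.6° V = 62.75 + j145 V.
Step 5 — Current: I = V / Z = -0.002119 + j0.001104 A = 0.002389∠152.5° A.
Step 6 — Complex power: S = V·I* = 0.02717 - j0.3765 VA.
Step 7 — Real power: P = Re(S) = 0.02717 W.
Step 8 — Reactive power: Q = Im(S) = -0.3765 VAR.
Step 9 — Apparent power: |S| = 0.3775 VA.
Step 10 — Power factor: PF = P/|S| = 0.07197 (leading).

(a) P = 0.02717 W  (b) Q = -0.3765 VAR  (c) S = 0.3775 VA  (d) PF = 0.07197 (leading)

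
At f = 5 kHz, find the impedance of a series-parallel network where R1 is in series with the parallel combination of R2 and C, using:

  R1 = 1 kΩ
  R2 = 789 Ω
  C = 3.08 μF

Step 1 — Angular frequency: ω = 2π·f = 2π·5000 = 3.142e+04 rad/s.
Step 2 — Component impedances:
  R1: Z = R = 1000 Ω
  R2: Z = R = 789 Ω
  C: Z = 1/(jωC) = -j/(ω·C) = 0 - j10.33 Ω
Step 3 — Parallel branch: R2 || C = 1/(1/R2 + 1/C) = 0.1353 - j10.33 Ω.
Step 4 — Series with R1: Z_total = R1 + (R2 || C) = 1000 - j10.33 Ω = 1000∠-0.6° Ω.

Z = 1000 - j10.33 Ω = 1000∠-0.6° Ω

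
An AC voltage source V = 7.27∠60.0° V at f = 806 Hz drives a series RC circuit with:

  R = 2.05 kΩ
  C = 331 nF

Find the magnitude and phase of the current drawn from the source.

Step 1 — Angular frequency: ω = 2π·f = 2π·806 = 5064 rad/s.
Step 2 — Component impedances:
  R: Z = R = 2050 Ω
  C: Z = 1/(jωC) = -j/(ω·C) = 0 - j596.6 Ω
Step 3 — Series combination: Z_total = R + C = 2050 - j596.6 Ω = 2135∠-16.2° Ω.
Step 4 — Source phasor: V = 7.27∠60.0° V = 3.635 + j6.296 V.
Step 5 — Ohm's law: I = V / Z_total = (3.635 + j6.296) / (2050 - j596.6) = 0.0008108 + j0.003307 A.
Step 6 — Convert to polar: |I| = 0.003405 A, ∠I = 76.2°.

I = 0.003405∠76.2° A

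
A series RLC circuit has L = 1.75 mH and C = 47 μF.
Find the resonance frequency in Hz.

Step 1 — Resonance condition Im(Z)=0 gives ω₀ = 1/√(LC).
Step 2 — ω₀ = 1/√(0.00175·4.7e-05) = 3487 rad/s.
Step 3 — f₀ = ω₀/(2π) = 554.9 Hz.

f₀ = 554.9 Hz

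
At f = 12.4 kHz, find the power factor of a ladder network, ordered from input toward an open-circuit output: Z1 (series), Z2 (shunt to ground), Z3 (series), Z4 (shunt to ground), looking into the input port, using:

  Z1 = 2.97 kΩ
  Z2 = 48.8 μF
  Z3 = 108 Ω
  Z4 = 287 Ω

Step 1 — Angular frequency: ω = 2π·f = 2π·1.24e+04 = 7.791e+04 rad/s.
Step 2 — Component impedances:
  Z1: Z = R = 2970 Ω
  Z2: Z = 1/(jωC) = -j/(ω·C) = 0 - j0.263 Ω
  Z3: Z = R = 108 Ω
  Z4: Z = R = 287 Ω
Step 3 — Ladder network (open output): work backward from the far end, alternating series and parallel combinations. Z_in = 2970 - j0.263 Ω = 2970∠-0.0° Ω.
Step 4 — Power factor: PF = cos(φ) = Re(Z)/|Z| = 2970/2970 = 1.
Step 5 — Type: Im(Z) = -0.263 ⇒ leading (phase φ = -0.0°).

PF = 1 (leading, φ = -0.0°)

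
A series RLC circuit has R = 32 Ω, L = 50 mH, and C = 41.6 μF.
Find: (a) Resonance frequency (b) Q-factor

Step 1 — Resonance condition Im(Z)=0 gives ω₀ = 1/√(LC).
Step 2 — ω₀ = 1/√(0.05·4.16e-05) = 693.4 rad/s.
Step 3 — f₀ = ω₀/(2π) = 110.4 Hz.
Step 4 — Series Q: Q = ω₀L/R = 693.4·0.05/32 = 1.083.

(a) f₀ = 110.4 Hz  (b) Q = 1.083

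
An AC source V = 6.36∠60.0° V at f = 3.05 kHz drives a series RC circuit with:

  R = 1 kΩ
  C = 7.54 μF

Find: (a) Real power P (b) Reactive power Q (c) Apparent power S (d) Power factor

Step 1 — Angular frequency: ω = 2π·f = 2π·3050 = 1.916e+04 rad/s.
Step 2 — Component impedances:
  R: Z = R = 1000 Ω
  C: Z = 1/(jωC) = -j/(ω·C) = 0 - j6.921 Ω
Step 3 — Series combination: Z_total = R + C = 1000 - j6.921 Ω = 1000∠-0.4° Ω.
Step 4 — Source phasor: V = 6.36∠60.0° V = 3.18 + j5.508 V.
Step 5 — Current: I = V / Z = 0.003142 + j0.00553 A = 0.00636∠60.4° A.
Step 6 — Complex power: S = V·I* = 0.04045 - j0.0002799 VA.
Step 7 — Real power: P = Re(S) = 0.04045 W.
Step 8 — Reactive power: Q = Im(S) = -0.0002799 VAR.
Step 9 — Apparent power: |S| = 0.04045 VA.
Step 10 — Power factor: PF = P/|S| = 1 (leading).

(a) P = 0.04045 W  (b) Q = -0.0002799 VAR  (c) S = 0.04045 VA  (d) PF = 1 (leading)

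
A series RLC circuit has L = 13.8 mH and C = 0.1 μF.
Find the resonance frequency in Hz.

Step 1 — Resonance condition Im(Z)=0 gives ω₀ = 1/√(LC).
Step 2 — ω₀ = 1/√(0.0138·1e-07) = 2.692e+04 rad/s.
Step 3 — f₀ = ω₀/(2π) = 4284 Hz.

f₀ = 4284 Hz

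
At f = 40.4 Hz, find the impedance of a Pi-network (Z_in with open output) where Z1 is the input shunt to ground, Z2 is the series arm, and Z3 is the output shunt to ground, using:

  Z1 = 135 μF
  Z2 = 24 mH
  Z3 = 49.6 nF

Step 1 — Angular frequency: ω = 2π·f = 2π·40.4 = 253.8 rad/s.
Step 2 — Component impedances:
  Z1: Z = 1/(jωC) = -j/(ω·C) = 0 - j29.18 Ω
  Z2: Z = jωL = j·253.8·0.024 = 0 + j6.092 Ω
  Z3: Z = 1/(jωC) = -j/(ω·C) = 0 - j7.942e+04 Ω
Step 3 — With open output, the series arm Z2 and the output shunt Z3 appear in series to ground: Z2 + Z3 = 0 - j7.942e+04 Ω.
Step 4 — Parallel with input shunt Z1: Z_in = Z1 || (Z2 + Z3) = 0 - j29.17 Ω = 29.17∠-90.0° Ω.

Z = 0 - j29.17 Ω = 29.17∠-90.0° Ω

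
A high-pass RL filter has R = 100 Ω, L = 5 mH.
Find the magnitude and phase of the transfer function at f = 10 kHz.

Step 1 — Angular frequency: ω = 2π·1e+04 = 6.283e+04 rad/s.
Step 2 — Transfer function: H(jω) = jωL/(R + jωL).
Step 3 — Numerator jωL = j·314.2; denominator R + jωL = 100 + j314.2.
Step 4 — H = 0.908 + j0.289.
Step 5 — Magnitude: |H| = 0.9529 (-0.4 dB); phase: φ = 17.7°.

|H| = 0.9529 (-0.4 dB), φ = 17.7°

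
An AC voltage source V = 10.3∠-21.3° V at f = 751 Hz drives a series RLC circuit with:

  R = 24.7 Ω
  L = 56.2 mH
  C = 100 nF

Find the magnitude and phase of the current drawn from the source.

Step 1 — Angular frequency: ω = 2π·f = 2π·751 = 4719 rad/s.
Step 2 — Component impedances:
  R: Z = R = 24.7 Ω
  L: Z = jωL = j·4719·0.0562 = 0 + j265.2 Ω
  C: Z = 1/(jωC) = -j/(ω·C) = 0 - j2119 Ω
Step 3 — Series combination: Z_total = R + L + C = 24.7 - j1854 Ω = 1854∠-89.2° Ω.
Step 4 — Source phasor: V = 10.3∠-21.3° V = 9.596 - j3.741 V.
Step 5 — Ohm's law: I = V / Z_total = (9.596 - j3.741) / (24.7 - j1854) = 0.002087 + j0.005148 A.
Step 6 — Convert to polar: |I| = 0.005555 A, ∠I = 67.9°.

I = 0.005555∠67.9° A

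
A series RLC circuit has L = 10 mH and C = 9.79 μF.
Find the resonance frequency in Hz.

Step 1 — Resonance condition Im(Z)=0 gives ω₀ = 1/√(LC).
Step 2 — ω₀ = 1/√(0.01·9.79e-06) = 3196 rad/s.
Step 3 — f₀ = ω₀/(2π) = 508.7 Hz.

f₀ = 508.7 Hz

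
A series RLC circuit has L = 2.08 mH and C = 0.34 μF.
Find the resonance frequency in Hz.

Step 1 — Resonance condition Im(Z)=0 gives ω₀ = 1/√(LC).
Step 2 — ω₀ = 1/√(0.00208·3.4e-07) = 3.76e+04 rad/s.
Step 3 — f₀ = ω₀/(2π) = 5985 Hz.

f₀ = 5985 Hz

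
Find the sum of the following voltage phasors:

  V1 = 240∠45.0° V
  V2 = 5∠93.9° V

Step 1 — Convert each phasor to rectangular form:
  V1 = 240·(cos(45.0°) + j·sin(45.0°)) = 169.7 + j169.7 V
  V2 = 5·(cos(93.9°) + j·sin(93.9°)) = -0.3401 + j4.988 V
Step 2 — Sum components: V_total = 169.4 + j174.7 V.
Step 3 — Convert to polar: |V_total| = 243.3 V, ∠V_total = 45.9°.

V_total = 243.3∠45.9° V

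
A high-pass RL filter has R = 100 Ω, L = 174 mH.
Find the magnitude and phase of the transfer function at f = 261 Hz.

Step 1 — Angular frequency: ω = 2π·261 = 1640 rad/s.
Step 2 — Transfer function: H(jω) = jωL/(R + jωL).
Step 3 — Numerator jωL = j·285.3; denominator R + jωL = 100 + j285.3.
Step 4 — H = 0.8906 + j0.3121.
Step 5 — Magnitude: |H| = 0.9437 (-0.5 dB); phase: φ = 19.3°.

|H| = 0.9437 (-0.5 dB), φ = 19.3°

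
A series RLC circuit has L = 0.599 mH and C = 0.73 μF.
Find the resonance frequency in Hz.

Step 1 — Resonance condition Im(Z)=0 gives ω₀ = 1/√(LC).
Step 2 — ω₀ = 1/√(0.000599·7.3e-07) = 4.782e+04 rad/s.
Step 3 — f₀ = ω₀/(2π) = 7611 Hz.

f₀ = 7611 Hz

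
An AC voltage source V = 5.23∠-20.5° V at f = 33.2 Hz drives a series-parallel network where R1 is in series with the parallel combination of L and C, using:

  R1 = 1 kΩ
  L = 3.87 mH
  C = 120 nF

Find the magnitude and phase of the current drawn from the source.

Step 1 — Angular frequency: ω = 2π·f = 2π·33.2 = 208.6 rad/s.
Step 2 — Component impedances:
  R1: Z = R = 1000 Ω
  L: Z = jωL = j·208.6·0.00387 = 0 + j0.8073 Ω
  C: Z = 1/(jωC) = -j/(ω·C) = 0 - j3.995e+04 Ω
Step 3 — Parallel branch: L || C = 1/(1/L + 1/C) = 0 + j0.8073 Ω.
Step 4 — Series with R1: Z_total = R1 + (L || C) = 1000 + j0.8073 Ω = 1000∠0.0° Ω.
Step 5 — Source phasor: V = 5.23∠-20.5° V = 4.899 - j1.832 V.
Step 6 — Ohm's law: I = V / Z_total = (4.899 - j1.832) / (1000 + j0.8073) = 0.004897 - j0.001836 A.
Step 7 — Convert to polar: |I| = 0.00523 A, ∠I = -20.5°.

I = 0.00523∠-20.5° A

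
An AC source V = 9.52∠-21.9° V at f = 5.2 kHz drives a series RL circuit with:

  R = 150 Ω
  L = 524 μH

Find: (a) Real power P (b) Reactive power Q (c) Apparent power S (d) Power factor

Step 1 — Angular frequency: ω = 2π·f = 2π·5200 = 3.267e+04 rad/s.
Step 2 — Component impedances:
  R: Z = R = 150 Ω
  L: Z = jωL = j·3.267e+04·0.000524 = 0 + j17.12 Ω
Step 3 — Series combination: Z_total = R + L = 150 + j17.12 Ω = 151∠6.5° Ω.
Step 4 — Source phasor: V = 9.52∠-21.9° V = 8.833 - j3.551 V.
Step 5 — Current: I = V / Z = 0.05546 - j0.03 A = 0.06306∠-28.4° A.
Step 6 — Complex power: S = V·I* = 0.5964 + j0.06807 VA.
Step 7 — Real power: P = Re(S) = 0.5964 W.
Step 8 — Reactive power: Q = Im(S) = 0.06807 VAR.
Step 9 — Apparent power: |S| = 0.6003 VA.
Step 10 — Power factor: PF = P/|S| = 0.9935 (lagging).

(a) P = 0.5964 W  (b) Q = 0.06807 VAR  (c) S = 0.6003 VA  (d) PF = 0.9935 (lagging)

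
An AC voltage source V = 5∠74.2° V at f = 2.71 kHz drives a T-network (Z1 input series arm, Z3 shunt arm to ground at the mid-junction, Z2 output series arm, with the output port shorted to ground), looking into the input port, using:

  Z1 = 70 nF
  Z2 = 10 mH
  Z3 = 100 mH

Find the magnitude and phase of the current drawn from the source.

Step 1 — Angular frequency: ω = 2π·f = 2π·2710 = 1.703e+04 rad/s.
Step 2 — Component impedances:
  Z1: Z = 1/(jωC) = -j/(ω·C) = 0 - j839 Ω
  Z2: Z = jωL = j·1.703e+04·0.01 = 0 + j170.3 Ω
  Z3: Z = jωL = j·1.703e+04·0.1 = 0 + j1703 Ω
Step 3 — With the output port shorted to ground, the output series arm Z2 runs from the junction to ground; the shunt arm Z3 also runs from the junction to ground. They appear in parallel: Z3 || Z2 = 0 + j154.8 Ω.
Step 4 — Series with input arm Z1: Z_in = Z1 + (Z3 || Z2) = 0 - j684.2 Ω = 684.2∠-90.0° Ω.
Step 5 — Source phasor: V = 5∠74.2° V = 1.361 + j4.811 V.
Step 6 — Ohm's law: I = V / Z_total = (1.361 + j4.811) / (0 - j684.2) = -0.007032 + j0.00199 A.
Step 7 — Convert to polar: |I| = 0.007308 A, ∠I = 164.2°.

I = 0.007308∠164.2° A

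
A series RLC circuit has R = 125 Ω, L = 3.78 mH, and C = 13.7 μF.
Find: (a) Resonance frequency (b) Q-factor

Step 1 — Resonance condition Im(Z)=0 gives ω₀ = 1/√(LC).
Step 2 — ω₀ = 1/√(0.00378·1.37e-05) = 4394 rad/s.
Step 3 — f₀ = ω₀/(2π) = 699.4 Hz.
Step 4 — Series Q: Q = ω₀L/R = 4394·0.00378/125 = 0.1329.

(a) f₀ = 699.4 Hz  (b) Q = 0.1329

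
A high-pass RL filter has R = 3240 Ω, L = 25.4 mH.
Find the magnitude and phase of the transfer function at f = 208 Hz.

Step 1 — Angular frequency: ω = 2π·208 = 1307 rad/s.
Step 2 — Transfer function: H(jω) = jωL/(R + jωL).
Step 3 — Numerator jωL = j·33.2; denominator R + jωL = 3240 + j33.2.
Step 4 — H = 0.000105 + j0.01024.
Step 5 — Magnitude: |H| = 0.01024 (-39.8 dB); phase: φ = 89.4°.

|H| = 0.01024 (-39.8 dB), φ = 89.4°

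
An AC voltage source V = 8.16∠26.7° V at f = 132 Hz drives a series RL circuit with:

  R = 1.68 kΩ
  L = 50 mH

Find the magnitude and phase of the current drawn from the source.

Step 1 — Angular frequency: ω = 2π·f = 2π·132 = 829.4 rad/s.
Step 2 — Component impedances:
  R: Z = R = 1680 Ω
  L: Z = jωL = j·829.4·0.05 = 0 + j41.47 Ω
Step 3 — Series combination: Z_total = R + L = 1680 + j41.47 Ω = 1681∠1.4° Ω.
Step 4 — Source phasor: V = 8.16∠26.7° V = 7.29 + j3.666 V.
Step 5 — Ohm's law: I = V / Z_total = (7.29 + j3.666) / (1680 + j41.47) = 0.00439 + j0.002074 A.
Step 6 — Convert to polar: |I| = 0.004856 A, ∠I = 25.3°.

I = 0.004856∠25.3° A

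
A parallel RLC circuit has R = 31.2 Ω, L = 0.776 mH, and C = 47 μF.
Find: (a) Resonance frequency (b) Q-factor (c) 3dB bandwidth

Step 1 — Resonance: ω₀ = 1/√(LC) = 1/√(0.000776·4.7e-05) = 5236 rad/s.
Step 2 — f₀ = ω₀/(2π) = 833.4 Hz.
Step 3 — Parallel Q: Q = R/(ω₀L) = 31.2/(5236·0.000776) = 7.678.
Step 4 — Bandwidth: Δω = ω₀/Q = 681.9 rad/s; BW = Δω/(2π) = 108.5 Hz.

(a) f₀ = 833.4 Hz  (b) Q = 7.678  (c) BW = 108.5 Hz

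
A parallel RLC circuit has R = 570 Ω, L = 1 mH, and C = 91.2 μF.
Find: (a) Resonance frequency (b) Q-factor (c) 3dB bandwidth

Step 1 — Resonance: ω₀ = 1/√(LC) = 1/√(0.001·9.12e-05) = 3311 rad/s.
Step 2 — f₀ = ω₀/(2π) = 527 Hz.
Step 3 — Parallel Q: Q = R/(ω₀L) = 570/(3311·0.001) = 172.1.
Step 4 — Bandwidth: Δω = ω₀/Q = 19.24 rad/s; BW = Δω/(2π) = 3.062 Hz.

(a) f₀ = 527 Hz  (b) Q = 172.1  (c) BW = 3.062 Hz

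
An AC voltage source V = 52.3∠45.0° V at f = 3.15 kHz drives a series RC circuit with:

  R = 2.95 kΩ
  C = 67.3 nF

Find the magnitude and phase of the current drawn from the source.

Step 1 — Angular frequency: ω = 2π·f = 2π·3150 = 1.979e+04 rad/s.
Step 2 — Component impedances:
  R: Z = R = 2950 Ω
  C: Z = 1/(jωC) = -j/(ω·C) = 0 - j750.7 Ω
Step 3 — Series combination: Z_total = R + C = 2950 - j750.7 Ω = 3044∠-14.3° Ω.
Step 4 — Source phasor: V = 52.3∠45.0° V = 36.98 + j36.98 V.
Step 5 — Ohm's law: I = V / Z_total = (36.98 + j36.98) / (2950 - j750.7) = 0.008777 + j0.01477 A.
Step 6 — Convert to polar: |I| = 0.01718 A, ∠I = 59.3°.

I = 0.01718∠59.3° A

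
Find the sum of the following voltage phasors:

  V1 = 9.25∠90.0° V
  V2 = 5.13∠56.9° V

Step 1 — Convert each phasor to rectangular form:
  V1 = 9.25·(cos(90.0°) + j·sin(90.0°)) = 0 + j9.25 V
  V2 = 5.13·(cos(56.9°) + j·sin(56.9°)) = 2.802 + j4.297 V
Step 2 — Sum components: V_total = 2.802 + j13.55 V.
Step 3 — Convert to polar: |V_total| = 13.83 V, ∠V_total = 78.3°.

V_total = 13.83∠78.3° V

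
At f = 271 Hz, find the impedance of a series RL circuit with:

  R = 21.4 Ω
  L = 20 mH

Step 1 — Angular frequency: ω = 2π·f = 2π·271 = 1703 rad/s.
Step 2 — Component impedances:
  R: Z = R = 21.4 Ω
  L: Z = jωL = j·1703·0.02 = 0 + j34.05 Ω
Step 3 — Series combination: Z_total = R + L = 21.4 + j34.05 Ω = 40.22∠57.9° Ω.

Z = 21.4 + j34.05 Ω = 40.22∠57.9° Ω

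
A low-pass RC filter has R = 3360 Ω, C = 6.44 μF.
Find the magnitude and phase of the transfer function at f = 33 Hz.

Step 1 — Angular frequency: ω = 2π·33 = 207.3 rad/s.
Step 2 — Transfer function: H(jω) = 1/(1 + jωRC).
Step 3 — Denominator: 1 + jωRC = 1 + j·207.3·3360·6.44e-06 = 1 + j4.487.
Step 4 — H = 0.04733 - j0.2123.
Step 5 — Magnitude: |H| = 0.2175 (-13.2 dB); phase: φ = -77.4°.

|H| = 0.2175 (-13.2 dB), φ = -77.4°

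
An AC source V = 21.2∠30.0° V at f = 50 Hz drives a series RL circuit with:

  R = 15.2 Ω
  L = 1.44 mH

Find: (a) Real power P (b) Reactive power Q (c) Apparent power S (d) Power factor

Step 1 — Angular frequency: ω = 2π·f = 2π·50 = 314.2 rad/s.
Step 2 — Component impedances:
  R: Z = R = 15.2 Ω
  L: Z = jωL = j·314.2·0.00144 = 0 + j0.4524 Ω
Step 3 — Series combination: Z_total = R + L = 15.2 + j0.4524 Ω = 15.21∠1.7° Ω.
Step 4 — Source phasor: V = 21.2∠30.0° V = 18.36 + j10.6 V.
Step 5 — Current: I = V / Z = 1.228 + j0.6608 A = 1.394∠28.3° A.
Step 6 — Complex power: S = V·I* = 29.54 + j0.8793 VA.
Step 7 — Real power: P = Re(S) = 29.54 W.
Step 8 — Reactive power: Q = Im(S) = 0.8793 VAR.
Step 9 — Apparent power: |S| = 29.56 VA.
Step 10 — Power factor: PF = P/|S| = 0.9996 (lagging).

(a) P = 29.54 W  (b) Q = 0.8793 VAR  (c) S = 29.56 VA  (d) PF = 0.9996 (lagging)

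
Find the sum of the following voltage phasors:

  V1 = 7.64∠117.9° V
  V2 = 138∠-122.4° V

Step 1 — Convert each phasor to rectangular form:
  V1 = 7.64·(cos(117.9°) + j·sin(117.9°)) = -3.575 + j6.752 V
  V2 = 138·(cos(-122.4°) + j·sin(-122.4°)) = -73.94 - j116.5 V
Step 2 — Sum components: V_total = -77.52 - j109.8 V.
Step 3 — Convert to polar: |V_total| = 134.4 V, ∠V_total = -125.2°.

V_total = 134.4∠-125.2° V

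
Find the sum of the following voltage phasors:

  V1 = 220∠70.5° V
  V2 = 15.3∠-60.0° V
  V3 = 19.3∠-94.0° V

Step 1 — Convert each phasor to rectangular form:
  V1 = 220·(cos(70.5°) + j·sin(70.5°)) = 73.44 + j207.4 V
  V2 = 15.3·(cos(-60.0°) + j·sin(-60.0°)) = 7.65 - j13.25 V
  V3 = 19.3·(cos(-94.0°) + j·sin(-94.0°)) = -1.346 - j19.25 V
Step 2 — Sum components: V_total = 79.74 + j174.9 V.
Step 3 — Convert to polar: |V_total| = 192.2 V, ∠V_total = 65.5°.

V_total = 192.2∠65.5° V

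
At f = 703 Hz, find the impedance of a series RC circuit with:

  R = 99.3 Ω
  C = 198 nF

Step 1 — Angular frequency: ω = 2π·f = 2π·703 = 4417 rad/s.
Step 2 — Component impedances:
  R: Z = R = 99.3 Ω
  C: Z = 1/(jωC) = -j/(ω·C) = 0 - j1143 Ω
Step 3 — Series combination: Z_total = R + C = 99.3 - j1143 Ω = 1148∠-85.0° Ω.

Z = 99.3 - j1143 Ω = 1148∠-85.0° Ω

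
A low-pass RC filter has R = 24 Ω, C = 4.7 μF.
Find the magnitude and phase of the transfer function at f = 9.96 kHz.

Step 1 — Angular frequency: ω = 2π·9960 = 6.258e+04 rad/s.
Step 2 — Transfer function: H(jω) = 1/(1 + jωRC).
Step 3 — Denominator: 1 + jωRC = 1 + j·6.258e+04·24·4.7e-06 = 1 + j7.059.
Step 4 — H = 0.01967 - j0.1389.
Step 5 — Magnitude: |H| = 0.1403 (-17.1 dB); phase: φ = -81.9°.

|H| = 0.1403 (-17.1 dB), φ = -81.9°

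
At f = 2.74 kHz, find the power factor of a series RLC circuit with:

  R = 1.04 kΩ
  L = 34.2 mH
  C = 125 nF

Step 1 — Angular frequency: ω = 2π·f = 2π·2740 = 1.722e+04 rad/s.
Step 2 — Component impedances:
  R: Z = R = 1040 Ω
  L: Z = jωL = j·1.722e+04·0.0342 = 0 + j588.8 Ω
  C: Z = 1/(jωC) = -j/(ω·C) = 0 - j464.7 Ω
Step 3 — Series combination: Z_total = R + L + C = 1040 + j124.1 Ω = 1047∠6.8° Ω.
Step 4 — Power factor: PF = cos(φ) = Re(Z)/|Z| = 1040/1047.38 = 0.993.
Step 5 — Type: Im(Z) = 124.1 ⇒ lagging (phase φ = 6.8°).

PF = 0.993 (lagging, φ = 6.8°)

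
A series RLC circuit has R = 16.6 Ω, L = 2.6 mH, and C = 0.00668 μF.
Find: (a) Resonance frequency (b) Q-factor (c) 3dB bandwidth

Step 1 — Resonance: ω₀ = 1/√(LC) = 1/√(0.0026·6.68e-09) = 2.4e+05 rad/s.
Step 2 — f₀ = ω₀/(2π) = 3.819e+04 Hz.
Step 3 — Series Q: Q = ω₀L/R = 2.4e+05·0.0026/16.6 = 37.58.
Step 4 — Bandwidth: Δω = ω₀/Q = 6385 rad/s; BW = Δω/(2π) = 1016 Hz.

(a) f₀ = 3.819e+04 Hz  (b) Q = 37.58  (c) BW = 1016 Hz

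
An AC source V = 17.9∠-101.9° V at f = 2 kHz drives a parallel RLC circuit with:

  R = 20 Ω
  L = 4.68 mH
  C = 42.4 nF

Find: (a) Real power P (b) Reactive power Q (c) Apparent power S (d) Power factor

Step 1 — Angular frequency: ω = 2π·f = 2π·2000 = 1.257e+04 rad/s.
Step 2 — Component impedances:
  R: Z = R = 20 Ω
  L: Z = jωL = j·1.257e+04·0.00468 = 0 + j58.81 Ω
  C: Z = 1/(jωC) = -j/(ω·C) = 0 - j1877 Ω
Step 3 — Parallel combination: 1/Z_total = 1/R + 1/L + 1/C; Z_total = 18.04 + j5.943 Ω = 19∠18.2° Ω.
Step 4 — Source phasor: V = 17.9∠-101.9° V = -3.691 - j17.52 V.
Step 5 — Current: I = V / Z = -0.473 - j0.815 A = 0.9423∠-120.1° A.
Step 6 — Complex power: S = V·I* = 16.02 + j5.277 VA.
Step 7 — Real power: P = Re(S) = 16.02 W.
Step 8 — Reactive power: Q = Im(S) = 5.277 VAR.
Step 9 — Apparent power: |S| = 16.87 VA.
Step 10 — Power factor: PF = P/|S| = 0.9498 (lagging).

(a) P = 16.02 W  (b) Q = 5.277 VAR  (c) S = 16.87 VA  (d) PF = 0.9498 (lagging)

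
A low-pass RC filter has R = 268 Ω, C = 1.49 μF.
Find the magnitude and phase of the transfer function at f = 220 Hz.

Step 1 — Angular frequency: ω = 2π·220 = 1382 rad/s.
Step 2 — Transfer function: H(jω) = 1/(1 + jωRC).
Step 3 — Denominator: 1 + jωRC = 1 + j·1382·268·1.49e-06 = 1 + j0.552.
Step 4 — H = 0.7665 - j0.4231.
Step 5 — Magnitude: |H| = 0.8755 (-1.2 dB); phase: φ = -28.9°.

|H| = 0.8755 (-1.2 dB), φ = -28.9°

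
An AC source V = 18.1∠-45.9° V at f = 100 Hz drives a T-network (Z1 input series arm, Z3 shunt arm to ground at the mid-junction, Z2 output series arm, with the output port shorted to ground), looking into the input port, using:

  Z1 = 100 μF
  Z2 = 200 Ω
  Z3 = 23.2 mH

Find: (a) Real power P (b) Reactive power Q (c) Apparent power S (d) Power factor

Step 1 — Angular frequency: ω = 2π·f = 2π·100 = 628.3 rad/s.
Step 2 — Component impedances:
  Z1: Z = 1/(jωC) = -j/(ω·C) = 0 - j15.92 Ω
  Z2: Z = R = 200 Ω
  Z3: Z = jωL = j·628.3·0.0232 = 0 + j14.58 Ω
Step 3 — With the output port shorted to ground, the output series arm Z2 runs from the junction to ground; the shunt arm Z3 also runs from the junction to ground. They appear in parallel: Z3 || Z2 = 1.057 + j14.5 Ω.
Step 4 — Series with input arm Z1: Z_in = Z1 + (Z3 || Z2) = 1.057 - j1.416 Ω = 1.767∠-53.3° Ω.
Step 5 — Source phasor: V = 18.1∠-45.9° V = 12.6 - j13 V.
Step 6 — Current: I = V / Z = 10.16 + j1.312 A = 10.25∠7.4° A.
Step 7 — Complex power: S = V·I* = 110.9 - j148.6 VA.
Step 8 — Real power: P = Re(S) = 110.9 W.
Step 9 — Reactive power: Q = Im(S) = -148.6 VAR.
Step 10 — Apparent power: |S| = 185.5 VA.
Step 11 — Power factor: PF = P/|S| = 0.5983 (leading).

(a) P = 110.9 W  (b) Q = -148.6 VAR  (c) S = 185.5 VA  (d) PF = 0.5983 (leading)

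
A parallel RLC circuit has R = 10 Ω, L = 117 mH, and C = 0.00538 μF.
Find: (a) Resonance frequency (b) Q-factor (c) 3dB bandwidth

Step 1 — Resonance: ω₀ = 1/√(LC) = 1/√(0.117·5.38e-09) = 3.986e+04 rad/s.
Step 2 — f₀ = ω₀/(2π) = 6344 Hz.
Step 3 — Parallel Q: Q = R/(ω₀L) = 10/(3.986e+04·0.117) = 0.002144.
Step 4 — Bandwidth: Δω = ω₀/Q = 1.859e+07 rad/s; BW = Δω/(2π) = 2.958e+06 Hz.

(a) f₀ = 6344 Hz  (b) Q = 0.002144  (c) BW = 2.958e+06 Hz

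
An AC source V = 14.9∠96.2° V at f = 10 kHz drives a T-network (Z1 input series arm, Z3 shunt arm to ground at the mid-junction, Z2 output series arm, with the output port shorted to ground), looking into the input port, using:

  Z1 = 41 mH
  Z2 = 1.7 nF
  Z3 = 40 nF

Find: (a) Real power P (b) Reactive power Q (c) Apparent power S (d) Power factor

Step 1 — Angular frequency: ω = 2π·f = 2π·1e+04 = 6.283e+04 rad/s.
Step 2 — Component impedances:
  Z1: Z = jωL = j·6.283e+04·0.041 = 0 + j2576 Ω
  Z2: Z = 1/(jωC) = -j/(ω·C) = 0 - j9362 Ω
  Z3: Z = 1/(jωC) = -j/(ω·C) = 0 - j397.9 Ω
Step 3 — With the output port shorted to ground, the output series arm Z2 runs from the junction to ground; the shunt arm Z3 also runs from the junction to ground. They appear in parallel: Z3 || Z2 = 0 - j381.7 Ω.
Step 4 — Series with input arm Z1: Z_in = Z1 + (Z3 || Z2) = 0 + j2194 Ω = 2194∠90.0° Ω.
Step 5 — Source phasor: V = 14.9∠96.2° V = -1.609 + j14.81 V.
Step 6 — Current: I = V / Z = 0.00675 + j0.0007333 A = 0.00679∠6.2° A.
Step 7 — Complex power: S = V·I* = 0 + j0.1012 VA.
Step 8 — Real power: P = Re(S) = 0 W.
Step 9 — Reactive power: Q = Im(S) = 0.1012 VAR.
Step 10 — Apparent power: |S| = 0.1012 VA.
Step 11 — Power factor: PF = P/|S| = 0 (lagging).

(a) P = 0 W  (b) Q = 0.1012 VAR  (c) S = 0.1012 VA  (d) PF = 0 (lagging)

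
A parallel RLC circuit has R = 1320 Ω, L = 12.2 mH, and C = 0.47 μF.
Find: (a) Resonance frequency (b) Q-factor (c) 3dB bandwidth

Step 1 — Resonance: ω₀ = 1/√(LC) = 1/√(0.0122·4.7e-07) = 1.321e+04 rad/s.
Step 2 — f₀ = ω₀/(2π) = 2102 Hz.
Step 3 — Parallel Q: Q = R/(ω₀L) = 1320/(1.321e+04·0.0122) = 8.193.
Step 4 — Bandwidth: Δω = ω₀/Q = 1612 rad/s; BW = Δω/(2π) = 256.5 Hz.

(a) f₀ = 2102 Hz  (b) Q = 8.193  (c) BW = 256.5 Hz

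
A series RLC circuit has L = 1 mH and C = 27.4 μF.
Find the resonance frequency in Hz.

Step 1 — Resonance condition Im(Z)=0 gives ω₀ = 1/√(LC).
Step 2 — ω₀ = 1/√(0.001·2.74e-05) = 6041 rad/s.
Step 3 — f₀ = ω₀/(2π) = 961.5 Hz.

f₀ = 961.5 Hz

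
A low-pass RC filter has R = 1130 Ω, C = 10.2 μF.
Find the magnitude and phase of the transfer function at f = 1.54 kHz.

Step 1 — Angular frequency: ω = 2π·1540 = 9676 rad/s.
Step 2 — Transfer function: H(jω) = 1/(1 + jωRC).
Step 3 — Denominator: 1 + jωRC = 1 + j·9676·1130·1.02e-05 = 1 + j111.5.
Step 4 — H = 8.039e-05 - j0.008966.
Step 5 — Magnitude: |H| = 0.008966 (-40.9 dB); phase: φ = -89.5°.

|H| = 0.008966 (-40.9 dB), φ = -89.5°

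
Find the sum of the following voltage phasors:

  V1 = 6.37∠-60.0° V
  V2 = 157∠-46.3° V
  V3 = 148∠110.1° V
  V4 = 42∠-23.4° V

Step 1 — Convert each phasor to rectangular form:
  V1 = 6.37·(cos(-60.0°) + j·sin(-60.0°)) = 3.185 - j5.517 V
  V2 = 157·(cos(-46.3°) + j·sin(-46.3°)) = 108.5 - j113.5 V
  V3 = 148·(cos(110.1°) + j·sin(110.1°)) = -50.86 + j139 V
  V4 = 42·(cos(-23.4°) + j·sin(-23.4°)) = 38.55 - j16.68 V
Step 2 — Sum components: V_total = 99.34 + j3.283 V.
Step 3 — Convert to polar: |V_total| = 99.39 V, ∠V_total = 1.9°.

V_total = 99.39∠1.9° V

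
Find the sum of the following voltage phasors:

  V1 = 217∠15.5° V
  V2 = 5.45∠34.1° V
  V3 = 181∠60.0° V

Step 1 — Convert each phasor to rectangular form:
  V1 = 217·(cos(15.5°) + j·sin(15.5°)) = 209.1 + j57.99 V
  V2 = 5.45·(cos(34.1°) + j·sin(34.1°)) = 4.513 + j3.055 V
  V3 = 181·(cos(60.0°) + j·sin(60.0°)) = 90.5 + j156.8 V
Step 2 — Sum components: V_total = 304.1 + j217.8 V.
Step 3 — Convert to polar: |V_total| = 374.1 V, ∠V_total = 35.6°.

V_total = 374.1∠35.6° V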